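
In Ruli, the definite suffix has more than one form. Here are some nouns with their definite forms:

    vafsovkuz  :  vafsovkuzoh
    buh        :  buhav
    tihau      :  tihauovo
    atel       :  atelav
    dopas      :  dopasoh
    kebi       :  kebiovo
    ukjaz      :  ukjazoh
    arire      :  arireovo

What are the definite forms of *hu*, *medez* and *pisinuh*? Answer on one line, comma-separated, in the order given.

huovo, medezoh, pisinuhav

The pattern is sibilance of the final sound: -oh when the stem ends in a sibilant (*vafsovkuz*, *dopas*, *ukjaz*); -av when the stem ends in a non-sibilant consonant (*buh*, *atel*); -ovo when the stem ends in a vowel (*tihau*, *kebi*, *arire*).
*hu*: final sound = /u/, a vowel → -ovo → *huovo*.
*medez* — final sound /z/ (a sibilant) → -oh → *medezoh*.
*pisinuh*: final sound = /h/, a non-sibilant consonant → -av → *pisinuhav*.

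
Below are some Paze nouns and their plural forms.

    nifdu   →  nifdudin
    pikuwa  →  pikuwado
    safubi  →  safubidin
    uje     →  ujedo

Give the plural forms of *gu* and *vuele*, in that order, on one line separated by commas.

gudin, vueledo

The suffix is conditioned by the last vowel: -din when the last vowel of the stem is a high vowel (*nifdu*, *safubi*); -do when the last vowel of the stem is a non-high vowel (*pikuwa*, *uje*).
Since the last vowel of *gu* is /u/ (a high vowel), it takes -din, giving *gudin*.
Since the last vowel of *vuele* is /e/ (a non-high vowel), it takes -do, giving *vueledo*.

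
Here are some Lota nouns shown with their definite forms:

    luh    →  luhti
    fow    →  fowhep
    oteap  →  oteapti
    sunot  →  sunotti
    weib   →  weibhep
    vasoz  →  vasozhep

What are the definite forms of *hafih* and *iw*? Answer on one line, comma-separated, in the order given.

hafihti, iwhep

The suffix is conditioned by the final consonant: -ti when the stem ends in a voiceless consonant (*luh*, *oteap*, *sunot*); -hep when the stem ends in a voiced consonant (*fow*, *weib*, *vasoz*).
*hafih* — final consonant /h/ (voiceless) → -ti → *hafihti*.
*iw* — final consonant /w/ (voiced) → -hep → *iwhep*.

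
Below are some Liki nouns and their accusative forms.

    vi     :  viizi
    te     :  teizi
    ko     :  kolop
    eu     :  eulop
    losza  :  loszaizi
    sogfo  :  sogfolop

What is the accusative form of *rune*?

runeizi

The suffix is conditioned by the last vowel: -lop when the last vowel of the stem is a rounded vowel (*ko*, *eu*, *sogfo*); -izi when the last vowel of the stem is an unrounded vowel (*vi*, *te*, *losza*).
*rune* — last vowel /e/ (an unrounded vowel) → -izi → *runeizi*.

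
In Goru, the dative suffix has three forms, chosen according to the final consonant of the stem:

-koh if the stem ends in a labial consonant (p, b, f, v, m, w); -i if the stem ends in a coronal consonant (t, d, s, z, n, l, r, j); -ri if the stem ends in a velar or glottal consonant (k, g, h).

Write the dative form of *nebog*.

*nebog*: final consonant = /g/, velar/glottal → -ri → *nebogri*.

nebogri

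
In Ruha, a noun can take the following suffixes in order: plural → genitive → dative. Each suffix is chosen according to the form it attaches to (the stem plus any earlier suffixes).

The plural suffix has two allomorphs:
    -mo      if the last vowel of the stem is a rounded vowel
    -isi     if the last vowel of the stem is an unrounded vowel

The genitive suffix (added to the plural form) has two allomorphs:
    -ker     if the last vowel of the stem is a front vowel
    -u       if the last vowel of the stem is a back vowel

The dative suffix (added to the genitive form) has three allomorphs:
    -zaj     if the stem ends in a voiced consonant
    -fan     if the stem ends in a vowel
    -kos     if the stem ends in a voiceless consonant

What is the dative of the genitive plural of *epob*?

*epob* — last vowel /o/ (a rounded vowel) → -mo → *epobmo*.
The plural form *epobmo* — last vowel /o/ (a back vowel) → -u → *epobmou*.
The final sound of the genitive form *epobmou* is /u/, which is a vowel, so the dative suffix is -fan, giving *epobmoufan*.

epobmoufan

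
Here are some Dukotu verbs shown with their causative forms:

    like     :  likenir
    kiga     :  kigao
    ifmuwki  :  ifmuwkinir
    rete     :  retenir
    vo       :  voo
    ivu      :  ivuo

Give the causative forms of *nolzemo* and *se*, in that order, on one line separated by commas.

The suffix is conditioned by the last vowel: -nir when the last vowel of the stem is a front vowel (*like*, *ifmuwki*, *rete*); -o when the last vowel of the stem is a back vowel (*kiga*, *vo*, *ivu*).
*nolzemo*: last vowel = /o/, a back vowel → -o → *nolzemoo*.
*se* — last vowel /e/ (a front vowel) → -nir → *senir*.

nolzemoo, senir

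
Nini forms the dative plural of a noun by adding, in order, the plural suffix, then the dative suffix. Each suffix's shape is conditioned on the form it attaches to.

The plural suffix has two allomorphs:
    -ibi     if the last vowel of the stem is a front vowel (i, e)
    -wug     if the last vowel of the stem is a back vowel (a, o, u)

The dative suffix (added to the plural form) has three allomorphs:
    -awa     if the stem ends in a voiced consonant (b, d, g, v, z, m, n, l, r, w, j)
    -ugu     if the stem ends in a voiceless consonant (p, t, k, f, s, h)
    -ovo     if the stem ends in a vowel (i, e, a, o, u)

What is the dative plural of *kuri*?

Since the last vowel of *kuri* is /i/ (a front vowel), it takes -ibi, giving *kuriibi*.
Since the final sound of the plural form *kuriibi* is /i/ (a vowel), it takes -ovo, giving *kuriibiovo*.

kuriibiovo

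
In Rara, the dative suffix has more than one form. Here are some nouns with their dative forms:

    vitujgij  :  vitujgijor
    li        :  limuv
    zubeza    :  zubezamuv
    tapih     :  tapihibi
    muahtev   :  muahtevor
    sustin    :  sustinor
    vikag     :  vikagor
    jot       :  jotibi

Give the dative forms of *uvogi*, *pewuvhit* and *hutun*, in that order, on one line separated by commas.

uvogimuv, pewuvhitibi, hutunor

The pattern is voicing of the final sound: -ibi when the stem ends in a voiceless consonant (*tapih*, *jot*); -or when the stem ends in a voiced consonant (*vitujgij*, *muahtev*, *sustin*, *vikag*); -muv when the stem ends in a vowel (*li*, *zubeza*).
*uvogi*: final sound = /i/, a vowel → -muv → *uvogimuv*.
*pewuvhit* — final sound /t/ (a voiceless consonant) → -ibi → *pewuvhitibi*.
*hutun* — final sound /n/ (a voiced consonant) → -or → *hutunor*.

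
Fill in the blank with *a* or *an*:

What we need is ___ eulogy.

The indefinite article is chosen by the initial *sound* of the following word, not its spelling.
*eulogy* begins with the sound /juː/ (eu pronounced /juː/) — a consonant sound.
So the article is *a*: What we need is a eulogy.

a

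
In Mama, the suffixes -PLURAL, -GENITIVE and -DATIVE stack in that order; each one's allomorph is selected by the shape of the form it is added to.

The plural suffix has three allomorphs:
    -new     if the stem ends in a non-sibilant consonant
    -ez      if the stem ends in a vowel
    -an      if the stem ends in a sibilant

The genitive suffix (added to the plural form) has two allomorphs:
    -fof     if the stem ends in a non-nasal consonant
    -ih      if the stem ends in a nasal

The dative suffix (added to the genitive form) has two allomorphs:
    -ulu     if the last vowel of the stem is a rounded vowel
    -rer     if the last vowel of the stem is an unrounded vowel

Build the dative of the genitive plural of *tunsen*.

*tunsen*: final sound = /n/, a non-sibilant consonant → -new → *tunsennew*.
The plural form *tunsennew* — final consonant /w/ (non-nasal) → -fof → *tunsennewfof*.
The genitive form *tunsennewfof*: last vowel = /o/, a rounded vowel → -ulu → *tunsennewfofulu*.

tunsennewfofulu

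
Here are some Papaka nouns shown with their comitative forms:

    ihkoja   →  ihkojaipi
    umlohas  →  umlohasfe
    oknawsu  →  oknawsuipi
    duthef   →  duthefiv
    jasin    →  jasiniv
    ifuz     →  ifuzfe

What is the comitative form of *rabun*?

rabuniv

The suffix is conditioned by the final sound: -fe when the stem ends in a sibilant (*umlohas*, *ifuz*); -iv when the stem ends in a non-sibilant consonant (*duthef*, *jasin*); -ipi when the stem ends in a vowel (*ihkoja*, *oknawsu*).
*rabun*: final sound = /n/, a non-sibilant consonant → -iv → *rabuniv*.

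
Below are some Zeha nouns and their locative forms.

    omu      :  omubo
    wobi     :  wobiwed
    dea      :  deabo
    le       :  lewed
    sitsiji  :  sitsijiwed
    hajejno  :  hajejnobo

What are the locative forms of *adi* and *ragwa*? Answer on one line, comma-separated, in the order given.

adiwed, ragwabo

The suffix is conditioned by the last vowel: -wed when the last vowel of the stem is a front vowel (*wobi*, *le*, *sitsiji*); -bo when the last vowel of the stem is a back vowel (*omu*, *dea*, *hajejno*).
*adi*: last vowel = /i/, a front vowel → -wed → *adiwed*.
*ragwa* — last vowel /a/ (a back vowel) → -bo → *ragwabo*.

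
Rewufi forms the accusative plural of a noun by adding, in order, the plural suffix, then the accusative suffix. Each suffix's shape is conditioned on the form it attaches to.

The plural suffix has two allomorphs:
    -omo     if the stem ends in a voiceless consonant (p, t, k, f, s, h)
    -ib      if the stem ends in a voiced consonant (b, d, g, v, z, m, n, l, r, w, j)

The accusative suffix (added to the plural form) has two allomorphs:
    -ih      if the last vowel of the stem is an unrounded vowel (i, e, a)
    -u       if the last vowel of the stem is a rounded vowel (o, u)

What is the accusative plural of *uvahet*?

uvahetomou

Since the final consonant of *uvahet* is /t/ (voiceless), it takes -omo, giving *uvahetomo*.
The plural form *uvahetomo*: last vowel = /o/, a rounded vowel → -u → *uvahetomou*.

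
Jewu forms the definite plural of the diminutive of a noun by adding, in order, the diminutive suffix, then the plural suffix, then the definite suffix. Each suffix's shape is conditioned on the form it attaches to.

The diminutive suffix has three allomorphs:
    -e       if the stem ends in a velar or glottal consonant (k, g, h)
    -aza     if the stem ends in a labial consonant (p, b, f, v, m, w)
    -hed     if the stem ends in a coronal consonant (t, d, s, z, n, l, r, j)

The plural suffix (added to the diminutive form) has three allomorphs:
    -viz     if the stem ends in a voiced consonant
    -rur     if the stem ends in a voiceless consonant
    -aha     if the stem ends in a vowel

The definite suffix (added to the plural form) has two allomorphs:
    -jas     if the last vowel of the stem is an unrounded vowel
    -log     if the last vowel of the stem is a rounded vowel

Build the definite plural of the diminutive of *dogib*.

*dogib* — final consonant /b/ (labial) → -aza → *dogibaza*.
Since the final sound of the diminutive form *dogibaza* is /a/ (a vowel), it takes -aha, giving *dogibazaaha*.
The plural form *dogibazaaha*: last vowel = /a/, an unrounded vowel → -jas → *dogibazaahajas*.

dogibazaahajas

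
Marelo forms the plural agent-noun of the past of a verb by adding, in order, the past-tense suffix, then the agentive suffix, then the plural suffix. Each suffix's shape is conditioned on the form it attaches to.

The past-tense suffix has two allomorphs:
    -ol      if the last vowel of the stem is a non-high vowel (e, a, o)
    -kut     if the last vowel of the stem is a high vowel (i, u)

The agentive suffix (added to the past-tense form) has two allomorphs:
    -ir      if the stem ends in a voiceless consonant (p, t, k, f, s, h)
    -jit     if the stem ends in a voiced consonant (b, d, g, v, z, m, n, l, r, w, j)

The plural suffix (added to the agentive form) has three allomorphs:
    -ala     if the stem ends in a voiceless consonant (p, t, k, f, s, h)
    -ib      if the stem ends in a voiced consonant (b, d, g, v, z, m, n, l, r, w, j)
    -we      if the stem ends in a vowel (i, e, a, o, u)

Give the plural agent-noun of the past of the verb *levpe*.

*levpe*: last vowel = /e/, a non-high vowel → -ol → *levpeol*.
Since the final consonant of the past-tense form *levpeol* is /l/ (voiced), it takes -jit, giving *levpeoljit*.
The final sound of the agentive form *levpeoljit* is /t/, which is a voiceless consonant, so the plural suffix is -ala, giving *levpeoljitala*.

levpeoljitala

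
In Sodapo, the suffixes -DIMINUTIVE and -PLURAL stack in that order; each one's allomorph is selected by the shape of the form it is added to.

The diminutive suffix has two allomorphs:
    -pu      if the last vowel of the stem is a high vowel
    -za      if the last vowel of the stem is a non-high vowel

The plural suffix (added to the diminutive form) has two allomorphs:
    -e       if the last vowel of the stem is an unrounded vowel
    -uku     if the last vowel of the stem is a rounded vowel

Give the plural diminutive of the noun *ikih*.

The last vowel of *ikih* is /i/, which is a high vowel, so the diminutive suffix is -pu, giving *ikihpu*.
Since the last vowel of the diminutive form *ikihpu* is /u/ (a rounded vowel), it takes -uku, giving *ikihpuuku*.

ikihpuuku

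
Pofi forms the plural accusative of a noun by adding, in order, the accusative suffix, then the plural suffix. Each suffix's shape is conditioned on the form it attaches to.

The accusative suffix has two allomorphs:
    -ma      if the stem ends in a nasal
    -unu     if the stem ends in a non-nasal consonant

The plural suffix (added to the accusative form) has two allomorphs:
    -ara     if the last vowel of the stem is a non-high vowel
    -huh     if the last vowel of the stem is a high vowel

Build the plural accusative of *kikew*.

*kikew* — final consonant /w/ (non-nasal) → -unu → *kikewunu*.
Since the last vowel of the accusative form *kikewunu* is /u/ (a high vowel), it takes -huh, giving *kikewunuhuh*.

kikewunuhuh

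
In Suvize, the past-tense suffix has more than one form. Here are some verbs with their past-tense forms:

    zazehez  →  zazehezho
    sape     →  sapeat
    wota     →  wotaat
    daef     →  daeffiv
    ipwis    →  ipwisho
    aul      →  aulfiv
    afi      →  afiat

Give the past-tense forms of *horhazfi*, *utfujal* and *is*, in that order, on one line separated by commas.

The alternation tracks the final sound of the stem — -ho when the stem ends in a sibilant (*zazehez*, *ipwis*); -fiv when the stem ends in a non-sibilant consonant (*daef*, *aul*); -at when the stem ends in a vowel (*sape*, *wota*, *afi*).
The final sound of *horhazfi* is /i/, which is a vowel, so the suffix is -at, giving *horhazfiat*.
*utfujal* — final sound /l/ (a non-sibilant consonant) → -fiv → *utfujalfiv*.
*is*: final sound = /s/, a sibilant → -ho → *isho*.

horhazfiat, utfujalfiv, isho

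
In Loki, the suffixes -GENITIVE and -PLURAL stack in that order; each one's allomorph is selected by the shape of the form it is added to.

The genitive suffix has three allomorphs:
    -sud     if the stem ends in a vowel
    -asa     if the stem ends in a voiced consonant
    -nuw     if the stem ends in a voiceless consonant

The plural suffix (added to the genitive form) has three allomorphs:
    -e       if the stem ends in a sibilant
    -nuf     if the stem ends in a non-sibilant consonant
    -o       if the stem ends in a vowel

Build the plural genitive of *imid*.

*imid*: final sound = /d/, a voiced consonant → -asa → *imidasa*.
The genitive form *imidasa* — final sound /a/ (a vowel) → -o → *imidasao*.

imidasao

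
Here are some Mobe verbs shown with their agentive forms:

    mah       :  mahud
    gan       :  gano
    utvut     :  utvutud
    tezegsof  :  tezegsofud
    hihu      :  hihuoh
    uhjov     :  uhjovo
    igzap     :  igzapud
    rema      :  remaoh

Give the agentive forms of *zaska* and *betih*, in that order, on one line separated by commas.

zaskaoh, betihud

Looking at the final sound of each stem: -ud when the stem ends in a voiceless consonant (*mah*, *utvut*, *tezegsof*, *igzap*); -o when the stem ends in a voiced consonant (*gan*, *uhjov*); -oh when the stem ends in a vowel (*hihu*, *rema*).
Since the final sound of *zaska* is /a/ (a vowel), it takes -oh, giving *zaskaoh*.
The final sound of *betih* is /h/, which is a voiceless consonant, so the suffix is -ud, giving *betihud*.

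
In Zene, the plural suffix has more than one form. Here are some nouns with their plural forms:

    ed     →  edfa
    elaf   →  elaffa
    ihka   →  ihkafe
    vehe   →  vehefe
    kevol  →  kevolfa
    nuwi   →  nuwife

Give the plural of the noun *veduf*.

Looking at the final sound of each stem: -fa when the stem ends in a consonant (*ed*, *elaf*, *kevol*); -fe when the stem ends in a vowel (*ihka*, *vehe*, *nuwi*).
Since the final sound of *veduf* is /f/ (a consonant), it takes -fa, giving *veduffa*.

veduffa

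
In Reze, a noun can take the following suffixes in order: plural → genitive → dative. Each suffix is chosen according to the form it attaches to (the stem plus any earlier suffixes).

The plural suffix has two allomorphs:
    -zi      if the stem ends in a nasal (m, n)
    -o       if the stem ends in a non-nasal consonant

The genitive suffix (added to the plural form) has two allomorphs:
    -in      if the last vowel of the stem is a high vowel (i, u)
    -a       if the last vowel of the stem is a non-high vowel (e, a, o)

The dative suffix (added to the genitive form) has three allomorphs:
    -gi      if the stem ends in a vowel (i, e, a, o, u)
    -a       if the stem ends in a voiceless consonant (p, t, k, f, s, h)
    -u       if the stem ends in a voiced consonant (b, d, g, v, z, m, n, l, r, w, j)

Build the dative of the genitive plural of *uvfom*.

Since the final consonant of *uvfom* is /m/ (a nasal), it takes -zi, giving *uvfomzi*.
The last vowel of the plural form *uvfomzi* is /i/, which is a high vowel, so the genitive suffix is -in, giving *uvfomziin*.
The genitive form *uvfomziin* — final sound /n/ (a voiced consonant) → -u → *uvfomziinu*.

uvfomziinu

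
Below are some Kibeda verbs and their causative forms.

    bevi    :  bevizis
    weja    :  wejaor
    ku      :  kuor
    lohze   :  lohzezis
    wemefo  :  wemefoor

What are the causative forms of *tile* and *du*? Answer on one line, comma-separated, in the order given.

tilezis, duor

The alternation tracks the last vowel of the stem — -zis when the last vowel of the stem is a front vowel (*bevi*, *lohze*); -or when the last vowel of the stem is a back vowel (*weja*, *ku*, *wemefo*).
The last vowel of *tile* is /e/, which is a front vowel, so the suffix is -zis, giving *tilezis*.
Since the last vowel of *du* is /u/ (a back vowel), it takes -or, giving *duor*.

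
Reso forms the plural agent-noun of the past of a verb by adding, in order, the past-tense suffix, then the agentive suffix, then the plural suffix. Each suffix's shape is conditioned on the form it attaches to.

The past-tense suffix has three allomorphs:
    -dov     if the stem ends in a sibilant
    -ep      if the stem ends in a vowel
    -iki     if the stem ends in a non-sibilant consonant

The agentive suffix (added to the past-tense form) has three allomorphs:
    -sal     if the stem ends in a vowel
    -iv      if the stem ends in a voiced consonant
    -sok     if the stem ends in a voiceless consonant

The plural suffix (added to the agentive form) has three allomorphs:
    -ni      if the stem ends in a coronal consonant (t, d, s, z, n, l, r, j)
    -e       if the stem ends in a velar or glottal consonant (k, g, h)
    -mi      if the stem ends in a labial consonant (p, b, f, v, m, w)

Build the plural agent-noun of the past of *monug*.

monugikisalni

Since the final sound of *monug* is /g/ (a non-sibilant consonant), it takes -iki, giving *monugiki*.
The past-tense form *monugiki*: final sound = /i/, a vowel → -sal → *monugikisal*.
The agentive form *monugikisal*: final consonant = /l/, coronal → -ni → *monugikisalni*.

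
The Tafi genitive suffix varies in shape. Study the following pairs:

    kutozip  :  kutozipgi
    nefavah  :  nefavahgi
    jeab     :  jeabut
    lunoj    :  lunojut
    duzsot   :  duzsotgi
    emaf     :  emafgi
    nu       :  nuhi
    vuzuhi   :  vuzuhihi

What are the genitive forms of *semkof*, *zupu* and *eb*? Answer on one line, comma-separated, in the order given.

The suffix is conditioned by the final sound: -gi when the stem ends in a voiceless consonant (*kutozip*, *nefavah*, *duzsot*, *emaf*); -ut when the stem ends in a voiced consonant (*jeab*, *lunoj*); -hi when the stem ends in a vowel (*nu*, *vuzuhi*).
*semkof* — final sound /f/ (a voiceless consonant) → -gi → *semkofgi*.
The final sound of *zupu* is /u/, which is a vowel, so the suffix is -hi, giving *zupuhi*.
The final sound of *eb* is /b/, which is a voiced consonant, so the suffix is -ut, giving *ebut*.

semkofgi, zupuhi, ebut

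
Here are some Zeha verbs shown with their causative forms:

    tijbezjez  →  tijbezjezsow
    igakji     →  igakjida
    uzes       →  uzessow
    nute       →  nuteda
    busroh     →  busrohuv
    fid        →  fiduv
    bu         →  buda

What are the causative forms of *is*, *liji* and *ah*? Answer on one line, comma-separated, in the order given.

issow, lijida, ahuv

Looking at the final sound of each stem: -sow when the stem ends in a sibilant (*tijbezjez*, *uzes*); -uv when the stem ends in a non-sibilant consonant (*busroh*, *fid*); -da when the stem ends in a vowel (*igakji*, *nute*, *bu*).
*is*: final sound = /s/, a sibilant → -sow → *issow*.
*liji* — final sound /i/ (a vowel) → -da → *lijida*.
*ah*: final sound = /h/, a non-sibilant consonant → -uv → *ahuv*.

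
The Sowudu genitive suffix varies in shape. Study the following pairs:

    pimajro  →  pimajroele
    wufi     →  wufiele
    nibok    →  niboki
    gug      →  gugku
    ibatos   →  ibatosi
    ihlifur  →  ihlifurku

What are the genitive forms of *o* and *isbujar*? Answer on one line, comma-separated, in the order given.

oele, isbujarku

The suffix is conditioned by the final sound: -i when the stem ends in a voiceless consonant (*nibok*, *ibatos*); -ku when the stem ends in a voiced consonant (*gug*, *ihlifur*); -ele when the stem ends in a vowel (*pimajro*, *wufi*).
The final sound of *o* is /o/, which is a vowel, so the suffix is -ele, giving *oele*.
The final sound of *isbujar* is /r/, which is a voiced consonant, so the suffix is -ku, giving *isbujarku*.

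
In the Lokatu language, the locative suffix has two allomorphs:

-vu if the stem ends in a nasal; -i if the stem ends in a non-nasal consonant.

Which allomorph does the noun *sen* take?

-vu

*sen* — final consonant /n/ (a nasal) → -vu.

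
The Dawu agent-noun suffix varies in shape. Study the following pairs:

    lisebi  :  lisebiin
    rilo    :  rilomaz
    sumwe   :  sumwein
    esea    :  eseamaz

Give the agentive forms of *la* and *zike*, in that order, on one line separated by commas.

The suffix is conditioned by the last vowel: -in when the last vowel of the stem is a front vowel (*lisebi*, *sumwe*); -maz when the last vowel of the stem is a back vowel (*rilo*, *esea*).
*la* — last vowel /a/ (a back vowel) → -maz → *lamaz*.
The last vowel of *zike* is /e/, which is a front vowel, so the suffix is -in, giving *zikein*.

lamaz, zikein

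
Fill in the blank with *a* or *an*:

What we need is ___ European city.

a

The indefinite article is chosen by the initial *sound* of the following word, not its spelling.
*European* begins with the sound /jʊ/ (eu pronounced /jʊ/) — a consonant sound.
So the article is *a*: What we need is a European city.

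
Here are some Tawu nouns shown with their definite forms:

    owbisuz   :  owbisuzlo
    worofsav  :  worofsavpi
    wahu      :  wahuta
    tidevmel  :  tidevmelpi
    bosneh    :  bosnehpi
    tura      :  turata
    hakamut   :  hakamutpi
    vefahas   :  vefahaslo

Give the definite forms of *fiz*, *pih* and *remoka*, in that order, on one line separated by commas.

Looking at the final sound of each stem: -lo when the stem ends in a sibilant (*owbisuz*, *vefahas*); -pi when the stem ends in a non-sibilant consonant (*worofsav*, *tidevmel*, *bosneh*, *hakamut*); -ta when the stem ends in a vowel (*wahu*, *tura*).
The final sound of *fiz* is /z/, which is a sibilant, so the suffix is -lo, giving *fizlo*.
*pih* — final sound /h/ (a non-sibilant consonant) → -pi → *pihpi*.
*remoka* — final sound /a/ (a vowel) → -ta → *remokata*.

fizlo, pihpi, remokata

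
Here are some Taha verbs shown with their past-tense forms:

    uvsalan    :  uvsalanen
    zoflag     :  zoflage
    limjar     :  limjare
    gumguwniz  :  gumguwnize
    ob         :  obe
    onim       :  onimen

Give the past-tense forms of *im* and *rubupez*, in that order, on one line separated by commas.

The pattern is nasality of the final consonant: -en when the stem ends in a nasal (*uvsalan*, *onim*); -e when the stem ends in a non-nasal consonant (*zoflag*, *limjar*, *gumguwniz*, *ob*).
Since the final consonant of *im* is /m/ (a nasal), it takes -en, giving *imen*.
*rubupez*: final consonant = /z/, non-nasal → -e → *rubupeze*.

imen, rubupeze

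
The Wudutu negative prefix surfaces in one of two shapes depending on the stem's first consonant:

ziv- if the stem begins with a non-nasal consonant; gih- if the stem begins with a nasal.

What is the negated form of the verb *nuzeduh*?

gihnuzeduh

The first consonant of *nuzeduh* is /n/, which is a nasal, so the prefix is gih-, giving *gihnuzeduh*.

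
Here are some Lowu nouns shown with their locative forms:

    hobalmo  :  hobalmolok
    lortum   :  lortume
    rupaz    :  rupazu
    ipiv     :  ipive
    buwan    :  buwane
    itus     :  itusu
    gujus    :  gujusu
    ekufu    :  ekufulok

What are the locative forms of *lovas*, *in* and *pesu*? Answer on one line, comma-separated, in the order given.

The pattern is sibilance of the final sound: -u when the stem ends in a sibilant (*rupaz*, *itus*, *gujus*); -e when the stem ends in a non-sibilant consonant (*lortum*, *ipiv*, *buwan*); -lok when the stem ends in a vowel (*hobalmo*, *ekufu*).
The final sound of *lovas* is /s/, which is a sibilant, so the suffix is -u, giving *lovasu*.
Since the final sound of *in* is /n/ (a non-sibilant consonant), it takes -e, giving *ine*.
The final sound of *pesu* is /u/, which is a vowel, so the suffix is -lok, giving *pesulok*.

lovasu, ine, pesulok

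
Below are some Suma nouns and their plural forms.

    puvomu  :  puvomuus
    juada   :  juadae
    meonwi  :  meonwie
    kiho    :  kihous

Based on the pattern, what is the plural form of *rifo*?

rifous

The suffix is conditioned by the last vowel: -us when the last vowel of the stem is a rounded vowel (*puvomu*, *kiho*); -e when the last vowel of the stem is an unrounded vowel (*juada*, *meonwi*).
*rifo* — last vowel /o/ (a rounded vowel) → -us → *rifous*.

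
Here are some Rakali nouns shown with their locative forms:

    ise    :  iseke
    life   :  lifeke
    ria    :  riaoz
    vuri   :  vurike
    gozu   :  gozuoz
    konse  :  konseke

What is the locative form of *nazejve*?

nazejveke

The alternation tracks the last vowel of the stem — -ke when the last vowel of the stem is a front vowel (*ise*, *life*, *vuri*, *konse*); -oz when the last vowel of the stem is a back vowel (*ria*, *gozu*).
*nazejve*: last vowel = /e/, a front vowel → -ke → *nazejveke*.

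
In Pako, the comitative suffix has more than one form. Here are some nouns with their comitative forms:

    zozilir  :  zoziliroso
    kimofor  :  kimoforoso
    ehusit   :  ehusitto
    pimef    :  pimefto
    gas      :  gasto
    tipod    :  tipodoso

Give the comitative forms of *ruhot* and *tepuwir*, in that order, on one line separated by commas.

The alternation tracks the final consonant of the stem — -to when the stem ends in a voiceless consonant (*ehusit*, *pimef*, *gas*); -oso when the stem ends in a voiced consonant (*zozilir*, *kimofor*, *tipod*).
The final consonant of *ruhot* is /t/, which is voiceless, so the suffix is -to, giving *ruhotto*.
*tepuwir*: final consonant = /r/, voiced → -oso → *tepuwiroso*.

ruhotto, tepuwiroso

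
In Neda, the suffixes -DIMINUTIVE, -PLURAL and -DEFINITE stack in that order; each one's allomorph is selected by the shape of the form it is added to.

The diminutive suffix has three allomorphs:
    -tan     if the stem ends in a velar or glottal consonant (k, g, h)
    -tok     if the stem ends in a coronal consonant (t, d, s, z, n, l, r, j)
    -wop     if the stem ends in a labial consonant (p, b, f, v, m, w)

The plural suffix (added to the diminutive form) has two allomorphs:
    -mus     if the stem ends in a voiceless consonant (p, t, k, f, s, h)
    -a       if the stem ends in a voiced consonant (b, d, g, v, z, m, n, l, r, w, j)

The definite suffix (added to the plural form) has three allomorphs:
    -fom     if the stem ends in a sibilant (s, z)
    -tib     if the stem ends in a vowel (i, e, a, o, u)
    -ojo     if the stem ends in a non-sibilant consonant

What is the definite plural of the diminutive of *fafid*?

Since the final consonant of *fafid* is /d/ (coronal), it takes -tok, giving *fafidtok*.
The diminutive form *fafidtok*: final consonant = /k/, voiceless → -mus → *fafidtokmus*.
The final sound of the plural form *fafidtokmus* is /s/, which is a sibilant, so the definite suffix is -fom, giving *fafidtokmusfom*.

fafidtokmusfom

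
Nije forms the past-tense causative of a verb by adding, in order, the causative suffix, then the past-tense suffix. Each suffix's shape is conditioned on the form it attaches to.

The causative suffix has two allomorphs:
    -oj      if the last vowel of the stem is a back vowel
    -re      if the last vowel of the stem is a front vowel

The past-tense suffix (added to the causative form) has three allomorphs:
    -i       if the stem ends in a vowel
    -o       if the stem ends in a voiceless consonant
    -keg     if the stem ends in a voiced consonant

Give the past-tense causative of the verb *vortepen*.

Since the last vowel of *vortepen* is /e/ (a front vowel), it takes -re, giving *vortepenre*.
The final sound of the causative form *vortepenre* is /e/, which is a vowel, so the past-tense suffix is -i, giving *vortepenrei*.

vortepenrei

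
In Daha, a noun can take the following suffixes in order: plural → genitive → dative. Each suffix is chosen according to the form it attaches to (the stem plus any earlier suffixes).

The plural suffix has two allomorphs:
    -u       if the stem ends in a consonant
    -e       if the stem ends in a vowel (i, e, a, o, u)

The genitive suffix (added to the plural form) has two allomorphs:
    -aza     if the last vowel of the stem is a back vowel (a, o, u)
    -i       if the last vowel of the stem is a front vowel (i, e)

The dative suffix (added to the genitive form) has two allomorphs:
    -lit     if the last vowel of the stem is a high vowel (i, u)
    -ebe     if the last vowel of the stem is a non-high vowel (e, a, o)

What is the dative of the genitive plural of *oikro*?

*oikro* — final sound /o/ (a vowel) → -e → *oikroe*.
The plural form *oikroe* — last vowel /e/ (a front vowel) → -i → *oikroei*.
The genitive form *oikroei* — last vowel /i/ (a high vowel) → -lit → *oikroeilit*.

oikroeilit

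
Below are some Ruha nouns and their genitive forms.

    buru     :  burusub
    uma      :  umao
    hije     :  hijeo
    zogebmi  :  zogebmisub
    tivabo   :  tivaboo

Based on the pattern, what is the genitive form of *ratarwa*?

Looking at the last vowel of each stem: -sub when the last vowel of the stem is a high vowel (*buru*, *zogebmi*); -o when the last vowel of the stem is a non-high vowel (*uma*, *hije*, *tivabo*).
*ratarwa* — last vowel /a/ (a non-high vowel) → -o → *ratarwao*.

ratarwao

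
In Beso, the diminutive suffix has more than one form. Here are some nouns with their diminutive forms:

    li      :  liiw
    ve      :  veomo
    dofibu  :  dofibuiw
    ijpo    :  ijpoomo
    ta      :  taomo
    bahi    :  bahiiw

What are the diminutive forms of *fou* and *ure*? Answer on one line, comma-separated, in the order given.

fouiw, ureomo

The pattern is height harmony: -iw when the last vowel of the stem is a high vowel (*li*, *dofibu*, *bahi*); -omo when the last vowel of the stem is a non-high vowel (*ve*, *ijpo*, *ta*).
Since the last vowel of *fou* is /u/ (a high vowel), it takes -iw, giving *fouiw*.
*ure*: last vowel = /e/, a non-high vowel → -omo → *ureomo*.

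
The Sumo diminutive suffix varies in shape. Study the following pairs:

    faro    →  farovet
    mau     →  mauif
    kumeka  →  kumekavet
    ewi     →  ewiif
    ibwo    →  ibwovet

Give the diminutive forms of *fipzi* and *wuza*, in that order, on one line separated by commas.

fipziif, wuzavet

Looking at the last vowel of each stem: -if when the last vowel of the stem is a high vowel (*mau*, *ewi*); -vet when the last vowel of the stem is a non-high vowel (*faro*, *kumeka*, *ibwo*).
The last vowel of *fipzi* is /i/, which is a high vowel, so the suffix is -if, giving *fipziif*.
The last vowel of *wuza* is /a/, which is a non-high vowel, so the suffix is -vet, giving *wuzavet*.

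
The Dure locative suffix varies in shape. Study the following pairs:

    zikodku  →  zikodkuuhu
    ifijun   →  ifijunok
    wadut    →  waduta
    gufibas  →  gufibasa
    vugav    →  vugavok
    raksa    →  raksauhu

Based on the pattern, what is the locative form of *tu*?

tuuhu

Looking at the final sound of each stem: -a when the stem ends in a voiceless consonant (*wadut*, *gufibas*); -ok when the stem ends in a voiced consonant (*ifijun*, *vugav*); -uhu when the stem ends in a vowel (*zikodku*, *raksa*).
*tu* — final sound /u/ (a vowel) → -uhu → *tuuhu*.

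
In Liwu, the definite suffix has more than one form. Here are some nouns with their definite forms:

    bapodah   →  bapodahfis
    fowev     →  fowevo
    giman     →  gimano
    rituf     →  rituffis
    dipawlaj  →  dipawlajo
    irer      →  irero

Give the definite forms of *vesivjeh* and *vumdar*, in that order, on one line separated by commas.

Looking at the final consonant of each stem: -fis when the stem ends in a voiceless consonant (*bapodah*, *rituf*); -o when the stem ends in a voiced consonant (*fowev*, *giman*, *dipawlaj*, *irer*).
*vesivjeh*: final consonant = /h/, voiceless → -fis → *vesivjehfis*.
*vumdar*: final consonant = /r/, voiced → -o → *vumdaro*.

vesivjehfis, vumdaro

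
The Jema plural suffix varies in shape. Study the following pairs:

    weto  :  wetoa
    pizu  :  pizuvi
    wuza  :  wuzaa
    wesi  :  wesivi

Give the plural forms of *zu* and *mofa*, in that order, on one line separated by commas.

zuvi, mofaa

The suffix is conditioned by the last vowel: -vi when the last vowel of the stem is a high vowel (*pizu*, *wesi*); -a when the last vowel of the stem is a non-high vowel (*weto*, *wuza*).
Since the last vowel of *zu* is /u/ (a high vowel), it takes -vi, giving *zuvi*.
The last vowel of *mofa* is /a/, which is a non-high vowel, so the suffix is -a, giving *mofaa*.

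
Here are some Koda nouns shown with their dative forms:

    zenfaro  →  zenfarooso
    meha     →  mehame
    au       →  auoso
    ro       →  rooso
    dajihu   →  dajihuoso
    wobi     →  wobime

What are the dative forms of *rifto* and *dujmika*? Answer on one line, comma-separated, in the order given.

riftooso, dujmikame

The pattern is rounding harmony: -oso when the last vowel of the stem is a rounded vowel (*zenfaro*, *au*, *ro*, *dajihu*); -me when the last vowel of the stem is an unrounded vowel (*meha*, *wobi*).
The last vowel of *rifto* is /o/, which is a rounded vowel, so the suffix is -oso, giving *riftooso*.
Since the last vowel of *dujmika* is /a/ (an unrounded vowel), it takes -me, giving *dujmikame*.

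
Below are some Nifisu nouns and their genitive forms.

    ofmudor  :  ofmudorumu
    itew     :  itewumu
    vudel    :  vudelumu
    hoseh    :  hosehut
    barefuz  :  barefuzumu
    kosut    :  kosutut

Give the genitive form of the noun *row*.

The alternation tracks the final consonant of the stem — -ut when the stem ends in a voiceless consonant (*hoseh*, *kosut*); -umu when the stem ends in a voiced consonant (*ofmudor*, *itew*, *vudel*, *barefuz*).
*row* — final consonant /w/ (voiced) → -umu → *rowumu*.

rowumu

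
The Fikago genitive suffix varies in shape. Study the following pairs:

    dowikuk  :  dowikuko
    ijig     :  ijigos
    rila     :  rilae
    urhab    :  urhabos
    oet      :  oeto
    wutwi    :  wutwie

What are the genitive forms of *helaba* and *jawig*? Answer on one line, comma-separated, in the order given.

helabae, jawigos

The suffix is conditioned by the final sound: -o when the stem ends in a voiceless consonant (*dowikuk*, *oet*); -os when the stem ends in a voiced consonant (*ijig*, *urhab*); -e when the stem ends in a vowel (*rila*, *wutwi*).
*helaba*: final sound = /a/, a vowel → -e → *helabae*.
*jawig* — final sound /g/ (a voiced consonant) → -os → *jawigos*.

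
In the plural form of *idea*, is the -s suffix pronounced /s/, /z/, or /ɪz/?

The stem *idea* ends in a voiced non-sibilant sound.
The plural suffix surfaces as /ɪz/ after sibilants, /s/ after other voiceless consonants, and /z/ after other voiced sounds.
So the plural -s on *idea* is pronounced /z/.

/z/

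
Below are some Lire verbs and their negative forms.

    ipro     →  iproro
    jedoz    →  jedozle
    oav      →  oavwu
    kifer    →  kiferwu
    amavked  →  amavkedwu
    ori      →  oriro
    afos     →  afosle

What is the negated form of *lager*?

The pattern is sibilance of the final sound: -le when the stem ends in a sibilant (*jedoz*, *afos*); -wu when the stem ends in a non-sibilant consonant (*oav*, *kifer*, *amavked*); -ro when the stem ends in a vowel (*ipro*, *ori*).
*lager* — final sound /r/ (a non-sibilant consonant) → -wu → *lagerwu*.

lagerwu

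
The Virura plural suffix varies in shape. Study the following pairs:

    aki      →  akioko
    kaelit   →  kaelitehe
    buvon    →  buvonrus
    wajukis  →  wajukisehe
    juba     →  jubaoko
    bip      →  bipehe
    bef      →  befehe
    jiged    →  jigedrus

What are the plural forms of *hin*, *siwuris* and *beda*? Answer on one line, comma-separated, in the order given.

hinrus, siwurisehe, bedaoko

The pattern is voicing of the final sound: -ehe when the stem ends in a voiceless consonant (*kaelit*, *wajukis*, *bip*, *bef*); -rus when the stem ends in a voiced consonant (*buvon*, *jiged*); -oko when the stem ends in a vowel (*aki*, *juba*).
*hin*: final sound = /n/, a voiced consonant → -rus → *hinrus*.
Since the final sound of *siwuris* is /s/ (a voiceless consonant), it takes -ehe, giving *siwurisehe*.
The final sound of *beda* is /a/, which is a vowel, so the suffix is -oko, giving *bedaoko*.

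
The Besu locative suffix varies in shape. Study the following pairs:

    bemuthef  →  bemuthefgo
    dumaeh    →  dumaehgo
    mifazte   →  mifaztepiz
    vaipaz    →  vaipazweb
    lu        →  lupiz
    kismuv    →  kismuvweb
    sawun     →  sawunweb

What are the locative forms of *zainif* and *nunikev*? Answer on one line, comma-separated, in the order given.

zainifgo, nunikevweb

The alternation tracks the final sound of the stem — -go when the stem ends in a voiceless consonant (*bemuthef*, *dumaeh*); -web when the stem ends in a voiced consonant (*vaipaz*, *kismuv*, *sawun*); -piz when the stem ends in a vowel (*mifazte*, *lu*).
*zainif* — final sound /f/ (a voiceless consonant) → -go → *zainifgo*.
The final sound of *nunikev* is /v/, which is a voiced consonant, so the suffix is -web, giving *nunikevweb*.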